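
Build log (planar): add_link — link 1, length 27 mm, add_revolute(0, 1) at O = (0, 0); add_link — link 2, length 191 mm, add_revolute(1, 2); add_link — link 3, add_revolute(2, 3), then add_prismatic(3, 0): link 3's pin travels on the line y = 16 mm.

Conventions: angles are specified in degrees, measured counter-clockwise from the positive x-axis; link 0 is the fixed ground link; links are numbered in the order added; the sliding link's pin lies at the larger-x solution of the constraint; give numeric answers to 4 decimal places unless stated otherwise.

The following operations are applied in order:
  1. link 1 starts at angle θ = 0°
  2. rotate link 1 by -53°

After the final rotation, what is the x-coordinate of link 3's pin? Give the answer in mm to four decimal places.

geometry: r = 27 mm, L = 191 mm, e = 16 mm; θ starts at 0°
rotate link 1 by -53°: θ ← 0° -53° = -53°
crank pin P = (r cos θ, r sin θ) = (16.249006, -21.563159)
h = r sin θ − e = -21.563159 − 16 = -37.563159
x = r cos θ + √(L² − h²) = 16.249006 + 187.269883 = 203.518889

203.5189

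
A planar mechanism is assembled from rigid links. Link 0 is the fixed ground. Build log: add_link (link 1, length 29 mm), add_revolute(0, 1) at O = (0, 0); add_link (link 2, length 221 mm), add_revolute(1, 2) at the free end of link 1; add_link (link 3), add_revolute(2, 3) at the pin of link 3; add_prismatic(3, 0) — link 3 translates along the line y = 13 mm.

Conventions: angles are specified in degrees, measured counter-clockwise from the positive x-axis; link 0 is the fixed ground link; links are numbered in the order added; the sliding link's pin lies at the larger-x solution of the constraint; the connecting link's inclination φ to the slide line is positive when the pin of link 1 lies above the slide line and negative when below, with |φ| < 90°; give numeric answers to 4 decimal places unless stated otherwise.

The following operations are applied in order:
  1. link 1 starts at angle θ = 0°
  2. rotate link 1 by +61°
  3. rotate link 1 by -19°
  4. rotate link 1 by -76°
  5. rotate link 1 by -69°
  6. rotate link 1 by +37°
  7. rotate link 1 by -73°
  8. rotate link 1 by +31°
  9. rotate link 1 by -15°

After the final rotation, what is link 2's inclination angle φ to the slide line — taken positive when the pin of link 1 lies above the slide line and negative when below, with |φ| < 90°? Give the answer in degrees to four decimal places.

geometry: r = 29 mm, L = 221 mm, e = 13 mm; θ starts at 0°
rotate link 1 by +61°: θ ← 0° +61° = 61°
rotate link 1 by -19°: θ ← 61° -19° = 42°
rotate link 1 by -76°: θ ← 42° -76° = -34°
rotate link 1 by -69°: θ ← -34° -69° = -103°
rotate link 1 by +37°: θ ← -103° +37° = -66°
rotate link 1 by -73°: θ ← -66° -73° = -139°
rotate link 1 by +31°: θ ← -139° +31° = -108°
rotate link 1 by -15°: θ ← -108° -15° = -123°
h = r sin θ − e = -24.321446 − 13 = -37.321446
sin φ = h / L = -37.321446 / 221 = -0.16887532
φ = arcsin(-0.16887532) = -9.722434°

-9.7224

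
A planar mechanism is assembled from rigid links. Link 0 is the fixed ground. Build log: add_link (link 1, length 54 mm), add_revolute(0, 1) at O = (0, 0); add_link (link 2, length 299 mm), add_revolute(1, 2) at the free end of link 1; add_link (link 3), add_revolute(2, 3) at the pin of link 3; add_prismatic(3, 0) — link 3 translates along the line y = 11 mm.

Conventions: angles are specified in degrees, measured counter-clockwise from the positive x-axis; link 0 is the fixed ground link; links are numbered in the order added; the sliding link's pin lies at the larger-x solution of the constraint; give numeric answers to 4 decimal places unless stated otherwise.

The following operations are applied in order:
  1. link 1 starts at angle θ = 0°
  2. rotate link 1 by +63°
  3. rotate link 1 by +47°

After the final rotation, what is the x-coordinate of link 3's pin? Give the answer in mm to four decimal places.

geometry: r = 54 mm, L = 299 mm, e = 11 mm; θ starts at 0°
rotate link 1 by +63°: θ ← 0° +63° = 63°
rotate link 1 by +47°: θ ← 63° +47° = 110°
crank pin P = (r cos θ, r sin θ) = (-18.469088, 50.743402)
h = r sin θ − e = 50.743402 − 11 = 39.743402
x = r cos θ + √(L² − h²) = -18.469088 + 296.346861 = 277.877773

277.8778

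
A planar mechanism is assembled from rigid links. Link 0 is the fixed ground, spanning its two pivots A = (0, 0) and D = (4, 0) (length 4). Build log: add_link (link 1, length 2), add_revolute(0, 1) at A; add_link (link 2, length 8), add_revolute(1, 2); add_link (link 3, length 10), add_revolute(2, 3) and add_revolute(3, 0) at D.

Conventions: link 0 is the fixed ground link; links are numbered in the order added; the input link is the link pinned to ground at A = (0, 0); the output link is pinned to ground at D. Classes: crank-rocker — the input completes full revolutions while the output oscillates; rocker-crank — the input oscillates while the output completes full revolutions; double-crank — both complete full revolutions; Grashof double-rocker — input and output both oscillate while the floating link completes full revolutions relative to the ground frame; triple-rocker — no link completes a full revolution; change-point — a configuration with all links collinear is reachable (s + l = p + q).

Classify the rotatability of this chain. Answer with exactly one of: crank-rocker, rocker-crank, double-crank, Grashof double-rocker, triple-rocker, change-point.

lengths: ground=4, input=2, coupler=8, output=10
sorted: s=2 (shortest), l=10 (longest), p+q=12
s + l = 12 vs p + q = 12
s + l = p + q → change-point (collinear configuration reachable)

change-point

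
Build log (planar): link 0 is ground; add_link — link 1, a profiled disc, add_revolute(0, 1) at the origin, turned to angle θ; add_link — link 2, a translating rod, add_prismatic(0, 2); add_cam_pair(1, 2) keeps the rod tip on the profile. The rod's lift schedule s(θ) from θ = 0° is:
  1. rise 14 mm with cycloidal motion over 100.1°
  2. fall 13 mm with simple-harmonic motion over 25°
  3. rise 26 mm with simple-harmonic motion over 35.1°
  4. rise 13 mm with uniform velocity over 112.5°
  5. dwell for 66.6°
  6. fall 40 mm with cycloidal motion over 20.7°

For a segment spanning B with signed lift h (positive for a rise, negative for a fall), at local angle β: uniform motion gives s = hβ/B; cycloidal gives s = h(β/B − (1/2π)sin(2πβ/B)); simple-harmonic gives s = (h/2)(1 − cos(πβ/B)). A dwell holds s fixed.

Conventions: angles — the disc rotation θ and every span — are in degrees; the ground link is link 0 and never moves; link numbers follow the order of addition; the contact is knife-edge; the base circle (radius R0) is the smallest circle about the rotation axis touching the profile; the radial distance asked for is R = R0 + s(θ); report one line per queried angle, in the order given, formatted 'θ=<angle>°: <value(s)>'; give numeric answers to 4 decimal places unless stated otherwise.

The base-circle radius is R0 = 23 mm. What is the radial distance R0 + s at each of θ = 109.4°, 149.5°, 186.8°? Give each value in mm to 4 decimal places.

seg 1 [0°–100.1°] cycloidal, h=14: full span → s += 14 → s = 14.0000
seg 2 [100.1°–125.1°] simple-harmonic, h=-13: θ=109.4° here. β=9.3, B=25. -13/2·(1 − cos(π·0.3720)) = -3.9561 → s = 10.0439
seg 2 [100.1°–125.1°] simple-harmonic, h=-13: full span → s += -13 → s = 1.0000
seg 3 [125.1°–160.2°] simple-harmonic, h=26: θ=149.5° here. β=24.4, B=35.1. 26/2·(1 − cos(π·0.6952)) = 20.4803 → s = 21.4803
seg 3 [125.1°–160.2°] simple-harmonic, h=26: full span → s += 26 → s = 27.0000
seg 4 [160.2°–272.7°] uniform, h=13: θ=186.8° here. β=26.6, B=112.5. 13·26.6/112.5 = 3.0738 → s = 30.0738
θ=109.4°: R = R0 + s = 23 + 10.0439 = 33.0439
θ=149.5°: R = R0 + s = 23 + 21.4803 = 44.4803
θ=186.8°: R = R0 + s = 23 + 30.0738 = 53.0738

θ=109.4°: 33.0439
θ=149.5°: 44.4803
θ=186.8°: 53.0738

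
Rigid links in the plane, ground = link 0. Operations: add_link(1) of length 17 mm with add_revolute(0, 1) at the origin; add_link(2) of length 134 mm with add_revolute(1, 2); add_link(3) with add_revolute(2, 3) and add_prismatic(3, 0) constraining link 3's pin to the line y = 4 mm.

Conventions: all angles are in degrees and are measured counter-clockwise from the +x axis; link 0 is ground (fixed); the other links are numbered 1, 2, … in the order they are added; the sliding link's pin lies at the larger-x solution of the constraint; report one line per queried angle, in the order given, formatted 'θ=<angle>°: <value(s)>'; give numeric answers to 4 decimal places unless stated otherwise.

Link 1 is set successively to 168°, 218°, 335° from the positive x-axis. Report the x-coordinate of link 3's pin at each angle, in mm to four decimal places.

geometry: r = 17 mm, L = 134 mm, e = 4 mm
θ=168°: crank pin P = (r cos θ, r sin θ) = (-16.628509, 3.534499)
θ=168°: h = r sin θ − e = 3.534499 − 4 = -0.465501
θ=168°: x = r cos θ + √(L² − h²) = -16.628509 + 133.999191 = 117.370682
θ=218°: crank pin P = (r cos θ, r sin θ) = (-13.396183, -10.466245)
θ=218°: h = r sin θ − e = -10.466245 − 4 = -14.466245
θ=218°: x = r cos θ + √(L² − h²) = -13.396183 + 133.216845 = 119.820662
θ=335°: crank pin P = (r cos θ, r sin θ) = (15.407232, -7.184510)
θ=335°: h = r sin θ − e = -7.184510 − 4 = -11.184510
θ=335°: x = r cos θ + √(L² − h²) = 15.407232 + 133.532418 = 148.939651

θ=168°: 117.3707
θ=218°: 119.8207
θ=335°: 148.9397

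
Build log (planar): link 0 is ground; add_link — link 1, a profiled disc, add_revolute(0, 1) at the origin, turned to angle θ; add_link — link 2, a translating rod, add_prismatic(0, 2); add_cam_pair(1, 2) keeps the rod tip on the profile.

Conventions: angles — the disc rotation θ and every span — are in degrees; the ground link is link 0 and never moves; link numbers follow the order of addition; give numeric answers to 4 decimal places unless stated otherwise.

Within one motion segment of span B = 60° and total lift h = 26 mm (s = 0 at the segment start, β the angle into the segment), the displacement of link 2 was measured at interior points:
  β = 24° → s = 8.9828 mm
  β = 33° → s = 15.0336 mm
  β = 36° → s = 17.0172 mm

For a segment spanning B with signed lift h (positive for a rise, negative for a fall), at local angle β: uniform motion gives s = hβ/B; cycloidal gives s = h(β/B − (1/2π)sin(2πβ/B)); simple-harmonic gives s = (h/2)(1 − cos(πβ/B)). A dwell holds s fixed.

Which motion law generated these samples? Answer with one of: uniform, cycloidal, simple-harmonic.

candidates at β/B = r: uniform s = h·r (linear in β); cycloidal s = h·(r − sin(2πr)/(2π)); simple-harmonic s = (h/2)(1 − cos(πr))
β=24°: printed 8.9828 | uniform 10.4000, cycloidal 7.9677, simple-harmonic 8.9828
β=33°: printed 15.0336 | uniform 14.3000, cycloidal 15.5787, simple-harmonic 15.0336
β=36°: printed 17.0172 | uniform 15.6000, cycloidal 18.0323, simple-harmonic 17.0172
only one law matches every sample → simple-harmonic

simple-harmonic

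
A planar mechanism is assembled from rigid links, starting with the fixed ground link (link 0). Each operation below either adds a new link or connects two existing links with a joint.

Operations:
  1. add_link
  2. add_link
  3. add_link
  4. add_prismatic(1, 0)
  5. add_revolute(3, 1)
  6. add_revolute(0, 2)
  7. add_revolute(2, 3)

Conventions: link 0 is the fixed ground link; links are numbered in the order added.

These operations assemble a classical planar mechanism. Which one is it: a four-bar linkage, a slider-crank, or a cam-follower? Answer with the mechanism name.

links: 4 (incl. ground); joints: 3 revolute, 1 prismatic, 0 higher (cam) pair, forming one closed loop
4 links, 3 revolutes + 1 prismatic in one loop → slider-crank

slider-crank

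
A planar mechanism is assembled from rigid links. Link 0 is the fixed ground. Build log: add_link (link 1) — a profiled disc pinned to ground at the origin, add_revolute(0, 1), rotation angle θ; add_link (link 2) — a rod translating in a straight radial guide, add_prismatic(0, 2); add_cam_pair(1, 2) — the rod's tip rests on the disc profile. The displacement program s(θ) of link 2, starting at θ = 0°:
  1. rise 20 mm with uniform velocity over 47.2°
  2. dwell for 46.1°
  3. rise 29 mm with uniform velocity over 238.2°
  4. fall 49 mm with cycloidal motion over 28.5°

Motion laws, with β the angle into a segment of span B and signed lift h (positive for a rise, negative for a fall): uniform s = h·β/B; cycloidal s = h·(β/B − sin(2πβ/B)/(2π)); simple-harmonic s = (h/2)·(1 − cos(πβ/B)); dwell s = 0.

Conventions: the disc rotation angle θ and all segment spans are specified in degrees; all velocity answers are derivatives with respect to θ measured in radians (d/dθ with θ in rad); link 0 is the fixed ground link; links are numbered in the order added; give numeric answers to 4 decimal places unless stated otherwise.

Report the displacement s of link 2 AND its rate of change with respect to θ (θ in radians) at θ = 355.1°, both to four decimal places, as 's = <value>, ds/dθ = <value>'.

seg 1 [0°–47.2°] uniform, h=20: full span → s += 20 → s = 20.0000
seg 2 [47.2°–93.3°] dwell: s stays 20.0000
seg 3 [93.3°–331.5°] uniform, h=29: full span → s += 29 → s = 49.0000
seg 4 [331.5°–360°] cycloidal, h=-49: θ=355.1° here. β=23.6, B=28.5. -49·(0.8281 − sin(2π·0.8281)/(2π)) = -47.4544 → s = 1.5456
velocity in seg [331.5°–360°] (cycloidal), θ in radians: β = 23.6° = 0.4119 rad, B = 28.5° = 0.4974 rad; ds/dθ = (h/B)(1 − cos(2πβ/B)) = ((-49)/0.4974)(1 − cos(2π·0.8281)) = -52.101862 mm/rad

s = 1.5456, ds/dθ = -52.1019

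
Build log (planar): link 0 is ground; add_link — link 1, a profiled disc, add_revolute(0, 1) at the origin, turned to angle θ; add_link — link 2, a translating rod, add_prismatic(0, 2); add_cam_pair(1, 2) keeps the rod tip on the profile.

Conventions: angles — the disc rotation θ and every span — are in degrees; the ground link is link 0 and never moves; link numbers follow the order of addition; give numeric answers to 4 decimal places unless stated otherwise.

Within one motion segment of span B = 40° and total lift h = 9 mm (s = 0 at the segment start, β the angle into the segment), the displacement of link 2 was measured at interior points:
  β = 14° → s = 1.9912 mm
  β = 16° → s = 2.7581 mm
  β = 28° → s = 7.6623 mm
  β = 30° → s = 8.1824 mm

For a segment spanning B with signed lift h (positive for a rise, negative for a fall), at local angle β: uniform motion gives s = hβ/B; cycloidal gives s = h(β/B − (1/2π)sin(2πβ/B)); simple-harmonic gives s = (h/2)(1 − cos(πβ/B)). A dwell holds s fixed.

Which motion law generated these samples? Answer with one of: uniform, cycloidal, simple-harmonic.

candidates at β/B = r: uniform s = h·r (linear in β); cycloidal s = h·(r − sin(2πr)/(2π)); simple-harmonic s = (h/2)(1 − cos(πr))
β=14°: printed 1.9912 | uniform 3.1500, cycloidal 1.9912, simple-harmonic 2.4570
β=16°: printed 2.7581 | uniform 3.6000, cycloidal 2.7581, simple-harmonic 3.1094
β=28°: printed 7.6623 | uniform 6.3000, cycloidal 7.6623, simple-harmonic 7.1450
β=30°: printed 8.1824 | uniform 6.7500, cycloidal 8.1824, simple-harmonic 7.6820
only one law matches every sample → cycloidal

cycloidal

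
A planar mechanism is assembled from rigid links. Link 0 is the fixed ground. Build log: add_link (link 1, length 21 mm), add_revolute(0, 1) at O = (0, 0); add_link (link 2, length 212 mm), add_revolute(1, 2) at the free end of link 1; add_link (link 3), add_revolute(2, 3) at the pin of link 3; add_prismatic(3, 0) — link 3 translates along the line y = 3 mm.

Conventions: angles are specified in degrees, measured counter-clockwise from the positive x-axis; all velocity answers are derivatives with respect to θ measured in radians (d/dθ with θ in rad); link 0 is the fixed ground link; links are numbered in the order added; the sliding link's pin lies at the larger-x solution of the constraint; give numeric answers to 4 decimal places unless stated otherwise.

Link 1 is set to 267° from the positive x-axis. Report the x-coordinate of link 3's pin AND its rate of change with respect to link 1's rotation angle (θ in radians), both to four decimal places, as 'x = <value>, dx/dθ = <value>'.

geometry: r = 21 mm, L = 212 mm, e = 3 mm
crank pin P = (r cos θ, r sin θ) = (-1.099055, -20.971220)
h = r sin θ − e = -20.971220 − 3 = -23.971220
x = r cos θ + √(L² − h²) = -1.099055 + 210.640406 = 209.541351
dx/dθ = −r sin θ − h·r cos θ/√(L² − h²) (θ in radians; h = -23.971220) = 20.846146

x = 209.5414, dx/dθ = 20.8461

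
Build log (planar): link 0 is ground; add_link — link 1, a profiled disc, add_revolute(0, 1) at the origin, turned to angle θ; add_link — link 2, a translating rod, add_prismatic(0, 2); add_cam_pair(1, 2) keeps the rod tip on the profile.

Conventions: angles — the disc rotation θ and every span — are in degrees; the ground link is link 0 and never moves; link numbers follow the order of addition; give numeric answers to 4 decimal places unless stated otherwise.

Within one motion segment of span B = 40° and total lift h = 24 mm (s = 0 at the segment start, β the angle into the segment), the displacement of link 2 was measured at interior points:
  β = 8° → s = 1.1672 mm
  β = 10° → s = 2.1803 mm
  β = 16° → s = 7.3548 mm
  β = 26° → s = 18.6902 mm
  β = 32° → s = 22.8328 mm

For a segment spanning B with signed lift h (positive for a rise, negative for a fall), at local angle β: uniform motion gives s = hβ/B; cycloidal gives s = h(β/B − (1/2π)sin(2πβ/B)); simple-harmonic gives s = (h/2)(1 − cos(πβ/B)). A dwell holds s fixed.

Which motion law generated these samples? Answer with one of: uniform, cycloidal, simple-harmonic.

candidates at β/B = r: uniform s = h·r (linear in β); cycloidal s = h·(r − sin(2πr)/(2π)); simple-harmonic s = (h/2)(1 − cos(πr))
β=8°: printed 1.1672 | uniform 4.8000, cycloidal 1.1672, simple-harmonic 2.2918
β=10°: printed 2.1803 | uniform 6.0000, cycloidal 2.1803, simple-harmonic 3.5147
β=16°: printed 7.3548 | uniform 9.6000, cycloidal 7.3548, simple-harmonic 8.2918
β=26°: printed 18.6902 | uniform 15.6000, cycloidal 18.6902, simple-harmonic 17.4479
β=32°: printed 22.8328 | uniform 19.2000, cycloidal 22.8328, simple-harmonic 21.7082
only one law matches every sample → cycloidal

cycloidal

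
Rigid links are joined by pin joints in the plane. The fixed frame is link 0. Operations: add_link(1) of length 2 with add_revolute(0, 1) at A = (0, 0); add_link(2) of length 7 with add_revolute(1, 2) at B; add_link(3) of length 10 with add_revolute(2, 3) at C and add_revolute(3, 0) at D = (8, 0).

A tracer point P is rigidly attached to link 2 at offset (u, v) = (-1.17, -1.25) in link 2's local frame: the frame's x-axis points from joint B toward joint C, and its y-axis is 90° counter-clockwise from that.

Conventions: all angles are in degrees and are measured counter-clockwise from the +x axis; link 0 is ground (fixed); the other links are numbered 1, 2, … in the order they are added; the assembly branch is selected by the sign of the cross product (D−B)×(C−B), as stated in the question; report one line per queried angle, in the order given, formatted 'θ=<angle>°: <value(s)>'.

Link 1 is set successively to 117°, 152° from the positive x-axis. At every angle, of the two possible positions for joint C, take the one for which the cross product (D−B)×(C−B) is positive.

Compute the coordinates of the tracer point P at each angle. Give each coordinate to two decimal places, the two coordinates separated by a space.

A=(0,0), D=(8.00,0)
θ=117°: B = A + 2.00·(cos117°, sin117°) = (-0.9080, 1.7820)
θ=117°: |BD| = 9.0845
θ=117°: circle(B,7.00) ∩ circle(D,10.00): a=1.7353, h=6.7815
θ=117°:   candidates: C₊=(2.1238,8.0914) cross=61.606; C₋=(-0.5367,-5.2081) cross=-61.606
θ=117°:   branch + wants cross > 0 → take C=(2.1238,8.0914) (cross=61.606)
θ=117°: ex = (C−B)/|BC| = (0.4331,0.9013); ey = (-0.9013,0.4331)
θ=117°: P = B + -1.17·ex + -1.25·ey = (-0.2881,0.1861)
θ=152°: B = A + 2.00·(cos152°, sin152°) = (-1.7659, 0.9389)
θ=152°: |BD| = 9.8109
θ=152°: circle(B,7.00) ∩ circle(D,10.00): a=2.3063, h=6.6092
θ=152°:   candidates: C₊=(1.1624,7.2970) cross=64.842; C₋=(-0.1027,-5.8606) cross=-64.842
θ=152°:   branch + wants cross > 0 → take C=(1.1624,7.2970) (cross=64.842)
θ=152°: ex = (C−B)/|BC| = (0.4183,0.9083); ey = (-0.9083,0.4183)
θ=152°: P = B + -1.17·ex + -1.25·ey = (-1.1200,-0.6467)

θ=117°: -0.29 0.19
θ=152°: -1.12 -0.65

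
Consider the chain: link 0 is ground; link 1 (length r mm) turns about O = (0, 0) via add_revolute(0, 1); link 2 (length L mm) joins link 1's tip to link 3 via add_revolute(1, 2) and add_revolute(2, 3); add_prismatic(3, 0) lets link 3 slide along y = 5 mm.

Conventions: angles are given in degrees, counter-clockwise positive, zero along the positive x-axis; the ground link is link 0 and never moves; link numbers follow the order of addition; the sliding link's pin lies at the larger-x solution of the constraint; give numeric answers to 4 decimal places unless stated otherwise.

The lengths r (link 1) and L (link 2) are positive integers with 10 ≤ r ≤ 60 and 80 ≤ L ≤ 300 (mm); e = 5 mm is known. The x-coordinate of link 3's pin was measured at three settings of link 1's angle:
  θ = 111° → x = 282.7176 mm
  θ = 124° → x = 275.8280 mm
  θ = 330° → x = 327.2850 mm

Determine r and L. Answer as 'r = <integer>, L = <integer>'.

constraint per measurement: (x − r cos θ)² + (r sin θ − e)² = L²
subtracting the θ₁ and θ₂ equations cancels the r² and L² terms:
r = (x₁² − x₂²) / (2[(x₁cos θ₁ + e sin θ₁) − (x₂cos θ₂ + e sin θ₂)]) = 35.9998 → r = 36
L² = (x₁ − r cos θ₁)² + (r sin θ₁ − e)² = 88208.9711 → L = 297.0000 → L = 297
check at θ₃=330°: x = 327.2850 (printed 327.2850) ✓

r = 36, L = 297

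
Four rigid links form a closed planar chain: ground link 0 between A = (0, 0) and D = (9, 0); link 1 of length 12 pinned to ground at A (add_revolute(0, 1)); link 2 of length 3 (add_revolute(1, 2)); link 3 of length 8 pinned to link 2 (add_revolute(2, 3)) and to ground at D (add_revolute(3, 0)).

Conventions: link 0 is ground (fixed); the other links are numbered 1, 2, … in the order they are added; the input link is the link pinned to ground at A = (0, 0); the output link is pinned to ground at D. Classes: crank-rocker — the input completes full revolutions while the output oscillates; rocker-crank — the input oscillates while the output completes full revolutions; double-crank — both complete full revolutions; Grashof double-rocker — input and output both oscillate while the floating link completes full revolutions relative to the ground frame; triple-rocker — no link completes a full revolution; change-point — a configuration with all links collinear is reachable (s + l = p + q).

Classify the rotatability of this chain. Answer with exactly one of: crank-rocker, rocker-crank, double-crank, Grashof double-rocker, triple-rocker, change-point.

lengths: ground=9, input=12, coupler=3, output=8
sorted: s=3 (shortest), l=12 (longest), p+q=17
s + l = 15 vs p + q = 17
s + l < p + q (Grashof) with shortest = coupler link → Grashof double-rocker

Grashof double-rocker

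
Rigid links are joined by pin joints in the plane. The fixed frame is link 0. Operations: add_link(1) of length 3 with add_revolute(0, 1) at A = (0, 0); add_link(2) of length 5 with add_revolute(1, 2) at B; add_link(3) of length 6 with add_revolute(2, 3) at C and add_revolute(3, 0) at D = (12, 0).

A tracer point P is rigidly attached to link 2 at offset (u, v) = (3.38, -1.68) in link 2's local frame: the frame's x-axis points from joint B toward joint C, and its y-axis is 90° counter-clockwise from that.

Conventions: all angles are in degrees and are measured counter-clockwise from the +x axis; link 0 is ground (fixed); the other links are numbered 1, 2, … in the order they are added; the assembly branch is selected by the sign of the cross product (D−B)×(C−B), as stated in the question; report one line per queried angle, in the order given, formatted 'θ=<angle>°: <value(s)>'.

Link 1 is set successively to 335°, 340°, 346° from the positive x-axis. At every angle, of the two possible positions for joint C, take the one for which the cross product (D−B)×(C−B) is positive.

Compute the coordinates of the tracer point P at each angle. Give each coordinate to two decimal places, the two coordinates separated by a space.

A=(0,0), D=(12.00,0)
θ=335°: B = A + 3.00·(cos335°, sin335°) = (2.7189, -1.2679)
θ=335°: |BD| = 9.3673
θ=335°: circle(B,5.00) ∩ circle(D,6.00): a=4.0965, h=2.8668
θ=335°:   candidates: C₊=(6.3897,2.1271) cross=26.855; C₋=(7.1657,-3.5539) cross=-26.855
θ=335°:   branch + wants cross > 0 → take C=(6.3897,2.1271) (cross=26.855)
θ=335°: ex = (C−B)/|BC| = (0.7342,0.6790); ey = (-0.6790,0.7342)
θ=335°: P = B + 3.38·ex + -1.68·ey = (6.3411,-0.2063)
θ=340°: B = A + 3.00·(cos340°, sin340°) = (2.8191, -1.0261)
θ=340°: |BD| = 9.2381
θ=340°: circle(B,5.00) ∩ circle(D,6.00): a=4.0237, h=2.9682
θ=340°:   candidates: C₊=(6.4882,2.3706) cross=27.420; C₋=(7.1475,-3.5290) cross=-27.420
θ=340°:   branch + wants cross > 0 → take C=(6.4882,2.3706) (cross=27.420)
θ=340°: ex = (C−B)/|BC| = (0.7338,0.6793); ey = (-0.6793,0.7338)
θ=340°: P = B + 3.38·ex + -1.68·ey = (6.4407,0.0373)
θ=346°: B = A + 3.00·(cos346°, sin346°) = (2.9109, -0.7258)
θ=346°: |BD| = 9.1180
θ=346°: circle(B,5.00) ∩ circle(D,6.00): a=3.9558, h=3.0580
θ=346°:   candidates: C₊=(6.6107,2.6374) cross=27.883; C₋=(7.0976,-3.4592) cross=-27.883
θ=346°:   branch + wants cross > 0 → take C=(6.6107,2.6374) (cross=27.883)
θ=346°: ex = (C−B)/|BC| = (0.7400,0.6726); ey = (-0.6726,0.7400)
θ=346°: P = B + 3.38·ex + -1.68·ey = (6.5420,0.3046)

θ=335°: 6.34 -0.21
θ=340°: 6.44 0.04
θ=346°: 6.54 0.30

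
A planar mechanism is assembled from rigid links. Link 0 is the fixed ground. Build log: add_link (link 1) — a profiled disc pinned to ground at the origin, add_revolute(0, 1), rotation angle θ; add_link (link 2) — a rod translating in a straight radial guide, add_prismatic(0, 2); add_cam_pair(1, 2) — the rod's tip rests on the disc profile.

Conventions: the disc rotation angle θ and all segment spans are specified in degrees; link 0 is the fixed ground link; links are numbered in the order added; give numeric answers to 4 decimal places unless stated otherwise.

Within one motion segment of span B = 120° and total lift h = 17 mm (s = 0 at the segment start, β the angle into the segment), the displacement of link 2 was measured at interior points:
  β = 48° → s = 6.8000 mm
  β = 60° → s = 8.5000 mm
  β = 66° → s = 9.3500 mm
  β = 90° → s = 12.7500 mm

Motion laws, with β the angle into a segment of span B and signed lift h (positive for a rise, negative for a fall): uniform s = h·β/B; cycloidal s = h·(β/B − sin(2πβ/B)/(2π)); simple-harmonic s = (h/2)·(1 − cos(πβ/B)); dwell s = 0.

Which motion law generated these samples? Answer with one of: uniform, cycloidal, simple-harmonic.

candidates at β/B = r: uniform s = h·r (linear in β); cycloidal s = h·(r − sin(2πr)/(2π)); simple-harmonic s = (h/2)(1 − cos(πr))
β=48°: printed 6.8000 | uniform 6.8000, cycloidal 5.2097, simple-harmonic 5.8734
β=60°: printed 8.5000 | uniform 8.5000, cycloidal 8.5000, simple-harmonic 8.5000
β=66°: printed 9.3500 | uniform 9.3500, cycloidal 10.1861, simple-harmonic 9.8297
β=90°: printed 12.7500 | uniform 12.7500, cycloidal 15.4556, simple-harmonic 14.5104
only one law matches every sample → uniform

uniform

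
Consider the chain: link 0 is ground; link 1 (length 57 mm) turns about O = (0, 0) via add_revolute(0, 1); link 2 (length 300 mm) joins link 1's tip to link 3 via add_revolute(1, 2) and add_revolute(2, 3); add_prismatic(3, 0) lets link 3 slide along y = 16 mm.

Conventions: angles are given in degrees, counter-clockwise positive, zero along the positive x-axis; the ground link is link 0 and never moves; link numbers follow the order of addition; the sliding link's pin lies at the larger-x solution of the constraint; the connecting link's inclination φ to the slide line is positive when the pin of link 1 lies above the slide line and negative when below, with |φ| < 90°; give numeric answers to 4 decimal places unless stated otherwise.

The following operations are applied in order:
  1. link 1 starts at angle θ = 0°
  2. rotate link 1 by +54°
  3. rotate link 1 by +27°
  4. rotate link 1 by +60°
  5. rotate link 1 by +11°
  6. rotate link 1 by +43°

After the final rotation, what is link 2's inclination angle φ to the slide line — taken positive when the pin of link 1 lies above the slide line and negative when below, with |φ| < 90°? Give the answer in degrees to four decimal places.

geometry: r = 57 mm, L = 300 mm, e = 16 mm; θ starts at 0°
rotate link 1 by +54°: θ ← 0° +54° = 54°
rotate link 1 by +27°: θ ← 54° +27° = 81°
rotate link 1 by +60°: θ ← 81° +60° = 141°
rotate link 1 by +11°: θ ← 141° +11° = 152°
rotate link 1 by +43°: θ ← 152° +43° = 195°
h = r sin θ − e = -14.752686 − 16 = -30.752686
sin φ = h / L = -30.752686 / 300 = -0.10250895
φ = arcsin(-0.10250895) = -5.883665°

-5.8837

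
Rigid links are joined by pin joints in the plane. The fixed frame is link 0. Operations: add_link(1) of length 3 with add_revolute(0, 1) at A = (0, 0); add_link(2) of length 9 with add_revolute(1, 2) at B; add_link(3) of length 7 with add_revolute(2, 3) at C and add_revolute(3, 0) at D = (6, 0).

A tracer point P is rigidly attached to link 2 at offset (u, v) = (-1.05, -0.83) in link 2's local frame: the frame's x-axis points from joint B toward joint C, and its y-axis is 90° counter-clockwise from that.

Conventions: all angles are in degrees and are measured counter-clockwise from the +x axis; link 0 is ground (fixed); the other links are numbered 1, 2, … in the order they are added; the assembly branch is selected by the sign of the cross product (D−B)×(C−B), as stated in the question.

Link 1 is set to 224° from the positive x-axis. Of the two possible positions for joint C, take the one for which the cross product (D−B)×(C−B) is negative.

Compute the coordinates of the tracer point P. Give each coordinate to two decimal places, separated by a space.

A=(0,0), D=(6.00,0)
B = A + 3.00·(cos224°, sin224°) = (-2.1580, -2.0840)
|BD| = 8.4200
circle(B,9.00) ∩ circle(D,7.00): a=6.1102, h=6.6080
  candidates: C₊=(2.1266,5.8307) cross=55.639; C₋=(5.3976,-6.9740) cross=-55.639
  branch - wants cross < 0 → take C=(5.3976,-6.9740) (cross=-55.639)
ex = (C−B)/|BC| = (0.8395,-0.5433); ey = (0.5433,0.8395)
P = B + -1.05·ex + -0.83·ey = (-3.4905,-2.2103)

-3.49 -2.21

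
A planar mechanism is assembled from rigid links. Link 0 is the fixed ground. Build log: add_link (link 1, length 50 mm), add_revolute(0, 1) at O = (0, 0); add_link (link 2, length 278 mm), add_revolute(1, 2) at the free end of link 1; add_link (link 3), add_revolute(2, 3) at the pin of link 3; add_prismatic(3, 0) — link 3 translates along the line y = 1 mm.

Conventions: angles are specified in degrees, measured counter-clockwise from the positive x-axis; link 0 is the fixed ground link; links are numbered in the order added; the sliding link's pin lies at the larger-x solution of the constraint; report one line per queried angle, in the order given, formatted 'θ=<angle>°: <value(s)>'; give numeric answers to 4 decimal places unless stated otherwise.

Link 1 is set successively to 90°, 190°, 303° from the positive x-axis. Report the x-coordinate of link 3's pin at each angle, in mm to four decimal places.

geometry: r = 50 mm, L = 278 mm, e = 1 mm
θ=90°: crank pin P = (r cos θ, r sin θ) = (0.000000, 50.000000)
θ=90°: h = r sin θ − e = 50.000000 − 1 = 49.000000
θ=90°: x = r cos θ + √(L² − h²) = 0.000000 + 273.647584 = 273.647584
θ=190°: crank pin P = (r cos θ, r sin θ) = (-49.240388, -8.682409)
θ=190°: h = r sin θ − e = -8.682409 − 1 = -9.682409
θ=190°: x = r cos θ + √(L² − h²) = -49.240388 + 277.831335 = 228.590948
θ=303°: crank pin P = (r cos θ, r sin θ) = (27.231952, -41.933528)
θ=303°: h = r sin θ − e = -41.933528 − 1 = -42.933528
θ=303°: x = r cos θ + √(L² − h²) = 27.231952 + 274.664727 = 301.896679

θ=90°: 273.6476
θ=190°: 228.5909
θ=303°: 301.8967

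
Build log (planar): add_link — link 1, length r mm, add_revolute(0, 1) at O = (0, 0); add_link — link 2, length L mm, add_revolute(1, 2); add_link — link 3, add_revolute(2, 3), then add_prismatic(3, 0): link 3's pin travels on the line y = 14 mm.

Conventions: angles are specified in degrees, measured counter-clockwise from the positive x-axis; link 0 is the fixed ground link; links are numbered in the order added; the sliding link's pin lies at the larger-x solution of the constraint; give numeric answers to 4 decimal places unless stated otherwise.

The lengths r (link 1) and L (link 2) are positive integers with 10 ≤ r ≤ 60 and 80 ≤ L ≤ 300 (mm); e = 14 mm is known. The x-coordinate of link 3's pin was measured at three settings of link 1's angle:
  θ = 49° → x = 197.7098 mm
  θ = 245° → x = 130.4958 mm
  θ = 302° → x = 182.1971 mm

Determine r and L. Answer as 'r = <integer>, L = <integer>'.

constraint per measurement: (x − r cos θ)² + (r sin θ − e)² = L²
subtracting the θ₁ and θ₂ equations cancels the r² and L² terms:
r = (x₁² − x₂²) / (2[(x₁cos θ₁ + e sin θ₁) − (x₂cos θ₂ + e sin θ₂)]) = 53.0000 → r = 53
L² = (x₁ − r cos θ₁)² + (r sin θ₁ − e)² = 27224.9903 → L = 165.0000 → L = 165
check at θ₃=302°: x = 182.1971 (printed 182.1971) ✓

r = 53, L = 165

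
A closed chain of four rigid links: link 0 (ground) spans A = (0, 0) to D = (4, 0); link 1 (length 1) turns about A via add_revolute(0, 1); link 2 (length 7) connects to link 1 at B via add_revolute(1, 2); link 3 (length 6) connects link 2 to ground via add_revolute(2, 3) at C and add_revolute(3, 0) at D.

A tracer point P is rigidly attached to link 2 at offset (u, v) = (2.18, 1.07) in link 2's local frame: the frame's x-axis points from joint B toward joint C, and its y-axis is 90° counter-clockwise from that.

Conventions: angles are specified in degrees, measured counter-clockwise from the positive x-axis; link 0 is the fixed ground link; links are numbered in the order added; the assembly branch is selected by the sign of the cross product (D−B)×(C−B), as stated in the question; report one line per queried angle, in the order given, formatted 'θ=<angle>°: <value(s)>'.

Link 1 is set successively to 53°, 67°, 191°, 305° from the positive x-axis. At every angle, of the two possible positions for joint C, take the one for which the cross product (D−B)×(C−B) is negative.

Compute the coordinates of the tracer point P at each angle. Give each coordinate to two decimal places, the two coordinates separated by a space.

A=(0,0), D=(4.00,0)
θ=53°: B = A + 1.00·(cos53°, sin53°) = (0.6018, 0.7986)
θ=53°: |BD| = 3.4908
θ=53°: circle(B,7.00) ∩ circle(D,6.00): a=3.6074, h=5.9989
θ=53°:   candidates: C₊=(5.4860,5.8131) cross=20.941; C₋=(2.7411,-5.8664) cross=-20.941
θ=53°:   branch - wants cross < 0 → take C=(2.7411,-5.8664) (cross=-20.941)
θ=53°: ex = (C−B)/|BC| = (0.3056,-0.9522); ey = (0.9522,0.3056)
θ=53°: P = B + 2.18·ex + 1.07·ey = (2.2869,-0.9501)
θ=67°: B = A + 1.00·(cos67°, sin67°) = (0.3907, 0.9205)
θ=67°: |BD| = 3.7248
θ=67°: circle(B,7.00) ∩ circle(D,6.00): a=3.6075, h=5.9989
θ=67°:   candidates: C₊=(5.3688,5.8418) cross=22.345; C₋=(2.4038,-5.7838) cross=-22.345
θ=67°:   branch - wants cross < 0 → take C=(2.4038,-5.7838) (cross=-22.345)
θ=67°: ex = (C−B)/|BC| = (0.2876,-0.9578); ey = (0.9578,0.2876)
θ=67°: P = B + 2.18·ex + 1.07·ey = (2.0425,-0.8597)
θ=191°: B = A + 1.00·(cos191°, sin191°) = (-0.9816, -0.1908)
θ=191°: |BD| = 4.9853
θ=191°: circle(B,7.00) ∩ circle(D,6.00): a=3.7965, h=5.8811
θ=191°:   candidates: C₊=(2.5870,5.8312) cross=29.319; C₋=(3.0372,-5.9222) cross=-29.319
θ=191°:   branch - wants cross < 0 → take C=(3.0372,-5.9222) (cross=-29.319)
θ=191°: ex = (C−B)/|BC| = (0.5741,-0.8188); ey = (0.8188,0.5741)
θ=191°: P = B + 2.18·ex + 1.07·ey = (1.1460,-1.3614)
θ=305°: B = A + 1.00·(cos305°, sin305°) = (0.5736, -0.8192)
θ=305°: |BD| = 3.5230
θ=305°: circle(B,7.00) ∩ circle(D,6.00): a=3.6065, h=5.9994
θ=305°:   candidates: C₊=(2.6863,5.8544) cross=21.136; C₋=(5.4762,-5.8156) cross=-21.136
θ=305°:   branch - wants cross < 0 → take C=(5.4762,-5.8156) (cross=-21.136)
θ=305°: ex = (C−B)/|BC| = (0.7004,-0.7138); ey = (0.7138,0.7004)
θ=305°: P = B + 2.18·ex + 1.07·ey = (2.8641,-1.6258)

θ=53°: 2.29 -0.95
θ=67°: 2.04 -0.86
θ=191°: 1.15 -1.36
θ=305°: 2.86 -1.63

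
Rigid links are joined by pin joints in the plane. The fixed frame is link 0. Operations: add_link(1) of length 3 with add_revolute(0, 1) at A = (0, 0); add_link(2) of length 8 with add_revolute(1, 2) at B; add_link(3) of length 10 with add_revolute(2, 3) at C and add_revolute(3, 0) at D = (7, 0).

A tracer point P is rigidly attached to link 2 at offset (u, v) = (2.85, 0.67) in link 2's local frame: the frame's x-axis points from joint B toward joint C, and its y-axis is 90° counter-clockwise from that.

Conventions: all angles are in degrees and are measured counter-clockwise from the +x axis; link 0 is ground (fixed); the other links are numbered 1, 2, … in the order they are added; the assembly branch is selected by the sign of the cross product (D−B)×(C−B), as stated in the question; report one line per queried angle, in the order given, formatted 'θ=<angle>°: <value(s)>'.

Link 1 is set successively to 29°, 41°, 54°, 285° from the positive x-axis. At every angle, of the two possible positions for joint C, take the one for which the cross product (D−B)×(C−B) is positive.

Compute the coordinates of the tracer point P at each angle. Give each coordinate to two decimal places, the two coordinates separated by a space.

A=(0,0), D=(7.00,0)
θ=29°: B = A + 3.00·(cos29°, sin29°) = (2.6239, 1.4544)
θ=29°: |BD| = 4.6115
θ=29°: circle(B,8.00) ∩ circle(D,10.00): a=-1.5975, h=7.8389
θ=29°:   candidates: C₊=(3.5802,9.3971) cross=36.149; C₋=(-1.3644,-5.4805) cross=-36.149
θ=29°:   branch + wants cross > 0 → take C=(3.5802,9.3971) (cross=36.149)
θ=29°: ex = (C−B)/|BC| = (0.1195,0.9928); ey = (-0.9928,0.1195)
θ=29°: P = B + 2.85·ex + 0.67·ey = (2.2994,4.3641)
θ=41°: B = A + 3.00·(cos41°, sin41°) = (2.2641, 1.9682)
θ=41°: |BD| = 5.1286
θ=41°: circle(B,8.00) ∩ circle(D,10.00): a=-0.9455, h=7.9439
θ=41°:   candidates: C₊=(4.4397,9.6667) cross=40.741; C₋=(-1.6576,-5.0046) cross=-40.741
θ=41°:   branch + wants cross > 0 → take C=(4.4397,9.6667) (cross=40.741)
θ=41°: ex = (C−B)/|BC| = (0.2719,0.9623); ey = (-0.9623,0.2719)
θ=41°: P = B + 2.85·ex + 0.67·ey = (2.3944,4.8930)
θ=54°: B = A + 3.00·(cos54°, sin54°) = (1.7634, 2.4271)
θ=54°: |BD| = 5.7717
θ=54°: circle(B,8.00) ∩ circle(D,10.00): a=-0.2328, h=7.9966
θ=54°:   candidates: C₊=(4.9148,9.7802) cross=46.154; C₋=(-1.8105,-4.7303) cross=-46.154
θ=54°:   branch + wants cross > 0 → take C=(4.9148,9.7802) (cross=46.154)
θ=54°: ex = (C−B)/|BC| = (0.3939,0.9191); ey = (-0.9191,0.3939)
θ=54°: P = B + 2.85·ex + 0.67·ey = (2.2702,5.3105)
θ=285°: B = A + 3.00·(cos285°, sin285°) = (0.7765, -2.8978)
θ=285°: |BD| = 6.8651
θ=285°: circle(B,8.00) ∩ circle(D,10.00): a=0.8106, h=7.9588
θ=285°:   candidates: C₊=(-1.8481,4.6594) cross=54.638; C₋=(4.8707,-9.7707) cross=-54.638
θ=285°:   branch + wants cross > 0 → take C=(-1.8481,4.6594) (cross=54.638)
θ=285°: ex = (C−B)/|BC| = (-0.3281,0.9447); ey = (-0.9447,-0.3281)
θ=285°: P = B + 2.85·ex + 0.67·ey = (-0.7915,-0.4253)

θ=29°: 2.30 4.36
θ=41°: 2.39 4.89
θ=54°: 2.27 5.31
θ=285°: -0.79 -0.43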